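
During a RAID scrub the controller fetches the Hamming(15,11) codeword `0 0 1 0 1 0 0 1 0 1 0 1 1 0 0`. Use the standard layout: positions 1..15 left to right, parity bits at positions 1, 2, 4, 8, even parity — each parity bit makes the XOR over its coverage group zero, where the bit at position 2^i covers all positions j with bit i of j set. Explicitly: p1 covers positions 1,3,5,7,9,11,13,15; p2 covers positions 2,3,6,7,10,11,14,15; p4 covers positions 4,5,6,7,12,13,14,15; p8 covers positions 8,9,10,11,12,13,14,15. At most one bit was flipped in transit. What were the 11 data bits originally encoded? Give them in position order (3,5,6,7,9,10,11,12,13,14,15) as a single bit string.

s1: b1⊕b3⊕b5⊕b7⊕b9⊕b11⊕b13⊕b15 = 0⊕1⊕1⊕0⊕0⊕0⊕1⊕0 = 1
s2: b2⊕b3⊕b6⊕b7⊕b10⊕b11⊕b14⊕b15 = 0⊕1⊕0⊕0⊕1⊕0⊕0⊕0 = 0
s4: b4⊕b5⊕b6⊕b7⊕b12⊕b13⊕b14⊕b15 = 0⊕1⊕0⊕0⊕1⊕1⊕0⊕0 = 1
s8: b8⊕b9⊕b10⊕b11⊕b12⊕b13⊕b14⊕b15 = 1⊕0⊕1⊕0⊕1⊕1⊕0⊕0 = 0
Syndrome (s8...s1) = 0101 → position 5.
Flip bit 5: corrected codeword = 001000010101100
Data bits at positions 3,5,6,7,9,10,11,12,13,14,15: 10000101100

10000101100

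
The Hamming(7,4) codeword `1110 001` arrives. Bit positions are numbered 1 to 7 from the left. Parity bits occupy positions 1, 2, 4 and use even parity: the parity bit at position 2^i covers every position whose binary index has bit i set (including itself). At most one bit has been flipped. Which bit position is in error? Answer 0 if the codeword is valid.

s1: b1⊕b3⊕b5⊕b7 = 1⊕1⊕0⊕1 = 1
s2: b2⊕b3⊕b6⊕b7 = 1⊕1⊕0⊕1 = 1
s4: b4⊕b5⊕b6⊕b7 = 0⊕0⊕0⊕1 = 1
Syndrome (s4...s1) = 111 → position 7.

7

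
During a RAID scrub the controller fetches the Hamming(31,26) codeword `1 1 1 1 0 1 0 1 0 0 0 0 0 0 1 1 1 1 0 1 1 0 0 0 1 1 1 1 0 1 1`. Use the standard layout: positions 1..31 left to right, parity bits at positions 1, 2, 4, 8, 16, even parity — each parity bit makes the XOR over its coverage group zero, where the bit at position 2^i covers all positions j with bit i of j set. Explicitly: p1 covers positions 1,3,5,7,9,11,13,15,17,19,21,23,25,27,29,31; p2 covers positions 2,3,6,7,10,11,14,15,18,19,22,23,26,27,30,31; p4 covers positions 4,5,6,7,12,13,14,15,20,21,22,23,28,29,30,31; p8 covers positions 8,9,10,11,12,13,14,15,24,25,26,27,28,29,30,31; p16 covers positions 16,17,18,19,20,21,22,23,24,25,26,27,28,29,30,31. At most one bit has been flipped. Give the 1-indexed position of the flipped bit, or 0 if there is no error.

18

s1: b1⊕b3⊕b5⊕b7⊕b9⊕b11⊕b13⊕b15⊕b17⊕b19⊕b21⊕b23⊕b25⊕b27⊕b29⊕b31 = 1⊕1⊕0⊕0⊕0⊕0⊕0⊕1⊕1⊕0⊕1⊕0⊕1⊕1⊕0⊕1 = 0
s2: b2⊕b3⊕b6⊕b7⊕b10⊕b11⊕b14⊕b15⊕b18⊕b19⊕b22⊕b23⊕b26⊕b27⊕b30⊕b31 = 1⊕1⊕1⊕0⊕0⊕0⊕0⊕1⊕1⊕0⊕0⊕0⊕1⊕1⊕1⊕1 = 1
s4: b4⊕b5⊕b6⊕b7⊕b12⊕b13⊕b14⊕b15⊕b20⊕b21⊕b22⊕b23⊕b28⊕b29⊕b30⊕b31 = 1⊕0⊕1⊕0⊕0⊕0⊕0⊕1⊕1⊕1⊕0⊕0⊕1⊕0⊕1⊕1 = 0
s8: b8⊕b9⊕b10⊕b11⊕b12⊕b13⊕b14⊕b15⊕b24⊕b25⊕b26⊕b27⊕b28⊕b29⊕b30⊕b31 = 1⊕0⊕0⊕0⊕0⊕0⊕0⊕1⊕0⊕1⊕1⊕1⊕1⊕0⊕1⊕1 = 0
s16: b16⊕b17⊕b18⊕b19⊕b20⊕b21⊕b22⊕b23⊕b24⊕b25⊕b26⊕b27⊕b28⊕b29⊕b30⊕b31 = 1⊕1⊕1⊕0⊕1⊕1⊕0⊕0⊕0⊕1⊕1⊕1⊕1⊕0⊕1⊕1 = 1
Syndrome (s16...s1) = 10010 → position 18.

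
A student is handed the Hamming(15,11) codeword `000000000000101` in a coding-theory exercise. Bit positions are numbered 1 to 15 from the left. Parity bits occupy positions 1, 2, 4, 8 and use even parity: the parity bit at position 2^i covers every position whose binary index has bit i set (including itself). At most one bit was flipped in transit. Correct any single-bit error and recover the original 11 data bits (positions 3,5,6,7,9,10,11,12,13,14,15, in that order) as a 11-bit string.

00000000101

s1: b1⊕b3⊕b5⊕b7⊕b9⊕b11⊕b13⊕b15 = 0⊕0⊕0⊕0⊕0⊕0⊕1⊕1 = 0
s2: b2⊕b3⊕b6⊕b7⊕b10⊕b11⊕b14⊕b15 = 0⊕0⊕0⊕0⊕0⊕0⊕0⊕1 = 1
s4: b4⊕b5⊕b6⊕b7⊕b12⊕b13⊕b14⊕b15 = 0⊕0⊕0⊕0⊕0⊕1⊕0⊕1 = 0
s8: b8⊕b9⊕b10⊕b11⊕b12⊕b13⊕b14⊕b15 = 0⊕0⊕0⊕0⊕0⊕1⊕0⊕1 = 0
Syndrome (s8...s1) = 0010 → position 2.
Flip bit 2: corrected codeword = 010000000000101
Data bits at positions 3,5,6,7,9,10,11,12,13,14,15: 00000000101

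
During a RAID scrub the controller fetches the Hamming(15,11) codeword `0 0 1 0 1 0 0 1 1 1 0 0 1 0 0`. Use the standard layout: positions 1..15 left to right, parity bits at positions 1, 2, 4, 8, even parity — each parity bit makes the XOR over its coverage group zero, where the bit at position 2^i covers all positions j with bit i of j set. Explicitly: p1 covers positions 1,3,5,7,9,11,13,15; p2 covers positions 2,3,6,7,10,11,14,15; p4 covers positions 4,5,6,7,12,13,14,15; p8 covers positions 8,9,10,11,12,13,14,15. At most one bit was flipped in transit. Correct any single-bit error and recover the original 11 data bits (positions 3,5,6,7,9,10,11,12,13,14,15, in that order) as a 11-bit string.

11001100100

s1: b1⊕b3⊕b5⊕b7⊕b9⊕b11⊕b13⊕b15 = 0⊕1⊕1⊕0⊕1⊕0⊕1⊕0 = 0
s2: b2⊕b3⊕b6⊕b7⊕b10⊕b11⊕b14⊕b15 = 0⊕1⊕0⊕0⊕1⊕0⊕0⊕0 = 0
s4: b4⊕b5⊕b6⊕b7⊕b12⊕b13⊕b14⊕b15 = 0⊕1⊕0⊕0⊕0⊕1⊕0⊕0 = 0
s8: b8⊕b9⊕b10⊕b11⊕b12⊕b13⊕b14⊕b15 = 1⊕1⊕1⊕0⊕0⊕1⊕0⊕0 = 0
Syndrome (s8...s1) = 0000 → position 0 (no error).
No correction needed.
Data bits at positions 3,5,6,7,9,10,11,12,13,14,15: 11001100100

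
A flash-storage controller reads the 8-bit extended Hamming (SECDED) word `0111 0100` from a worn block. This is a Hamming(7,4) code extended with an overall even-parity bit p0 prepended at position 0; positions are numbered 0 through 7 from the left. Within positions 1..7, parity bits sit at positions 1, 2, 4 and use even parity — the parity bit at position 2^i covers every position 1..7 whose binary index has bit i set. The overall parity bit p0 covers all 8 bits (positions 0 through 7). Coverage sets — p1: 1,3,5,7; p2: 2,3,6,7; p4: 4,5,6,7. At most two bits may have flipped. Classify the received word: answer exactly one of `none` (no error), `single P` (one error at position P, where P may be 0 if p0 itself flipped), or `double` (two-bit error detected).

double

s1: b1⊕b3⊕b5⊕b7 = 1⊕1⊕1⊕0 = 1
s2: b2⊕b3⊕b6⊕b7 = 1⊕1⊕0⊕0 = 0
s4: b4⊕b5⊕b6⊕b7 = 0⊕1⊕0⊕0 = 1
Syndrome (s4...s1) = 101 → position 5.
Overall parity (XOR of all 8 bits, including p0): 0⊕1⊕1⊕1⊕0⊕1⊕0⊕0 = 0
Overall=0, syndrome position=5 → double-bit error detected (uncorrectable).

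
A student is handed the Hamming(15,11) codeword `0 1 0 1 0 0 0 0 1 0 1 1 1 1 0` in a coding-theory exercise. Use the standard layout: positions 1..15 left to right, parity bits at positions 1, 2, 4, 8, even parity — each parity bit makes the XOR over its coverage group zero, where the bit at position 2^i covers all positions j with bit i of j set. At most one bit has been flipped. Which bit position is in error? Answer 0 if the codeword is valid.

11

s1: b1⊕b3⊕b5⊕b7⊕b9⊕b11⊕b13⊕b15 = 0⊕0⊕0⊕0⊕1⊕1⊕1⊕0 = 1
s2: b2⊕b3⊕b6⊕b7⊕b10⊕b11⊕b14⊕b15 = 1⊕0⊕0⊕0⊕0⊕1⊕1⊕0 = 1
s4: b4⊕b5⊕b6⊕b7⊕b12⊕b13⊕b14⊕b15 = 1⊕0⊕0⊕0⊕1⊕1⊕1⊕0 = 0
s8: b8⊕b9⊕b10⊕b11⊕b12⊕b13⊕b14⊕b15 = 0⊕1⊕0⊕1⊕1⊕1⊕1⊕0 = 1
Syndrome (s8...s1) = 1011 → position 11.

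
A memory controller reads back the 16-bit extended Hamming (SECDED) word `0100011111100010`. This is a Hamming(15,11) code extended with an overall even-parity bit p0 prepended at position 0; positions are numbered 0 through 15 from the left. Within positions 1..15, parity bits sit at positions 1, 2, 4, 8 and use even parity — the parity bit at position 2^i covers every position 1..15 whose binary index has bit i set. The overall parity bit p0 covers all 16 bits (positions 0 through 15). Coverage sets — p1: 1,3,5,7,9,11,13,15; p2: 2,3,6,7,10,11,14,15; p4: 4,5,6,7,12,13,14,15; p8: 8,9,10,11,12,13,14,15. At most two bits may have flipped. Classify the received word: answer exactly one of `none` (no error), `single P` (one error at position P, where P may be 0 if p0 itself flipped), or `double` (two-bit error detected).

none

s1: b1⊕b3⊕b5⊕b7⊕b9⊕b11⊕b13⊕b15 = 1⊕0⊕1⊕1⊕1⊕0⊕0⊕0 = 0
s2: b2⊕b3⊕b6⊕b7⊕b10⊕b11⊕b14⊕b15 = 0⊕0⊕1⊕1⊕1⊕0⊕1⊕0 = 0
s4: b4⊕b5⊕b6⊕b7⊕b12⊕b13⊕b14⊕b15 = 0⊕1⊕1⊕1⊕0⊕0⊕1⊕0 = 0
s8: b8⊕b9⊕b10⊕b11⊕b12⊕b13⊕b14⊕b15 = 1⊕1⊕1⊕0⊕0⊕0⊕1⊕0 = 0
Syndrome (s8...s1) = 0000 → position 0 (no error).
Overall parity (XOR of all 16 bits, including p0): 0⊕1⊕0⊕0⊕0⊕1⊕1⊕1⊕1⊕1⊕1⊕0⊕0⊕0⊕1⊕0 = 0
Overall=0, syndrome position=0 → no error.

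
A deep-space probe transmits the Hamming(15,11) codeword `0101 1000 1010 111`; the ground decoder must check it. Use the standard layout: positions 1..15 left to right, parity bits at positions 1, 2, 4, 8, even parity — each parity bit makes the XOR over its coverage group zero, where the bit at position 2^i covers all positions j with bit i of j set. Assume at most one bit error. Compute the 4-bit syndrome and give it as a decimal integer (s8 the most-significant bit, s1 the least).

s1: b1⊕b3⊕b5⊕b7⊕b9⊕b11⊕b13⊕b15 = 0⊕0⊕1⊕0⊕1⊕1⊕1⊕1 = 1
s2: b2⊕b3⊕b6⊕b7⊕b10⊕b11⊕b14⊕b15 = 1⊕0⊕0⊕0⊕0⊕1⊕1⊕1 = 0
s4: b4⊕b5⊕b6⊕b7⊕b12⊕b13⊕b14⊕b15 = 1⊕1⊕0⊕0⊕0⊕1⊕1⊕1 = 1
s8: b8⊕b9⊕b10⊕b11⊕b12⊕b13⊕b14⊕b15 = 0⊕1⊕0⊕1⊕0⊕1⊕1⊕1 = 1
Syndrome (s8...s1) = 1101 → position 13.

13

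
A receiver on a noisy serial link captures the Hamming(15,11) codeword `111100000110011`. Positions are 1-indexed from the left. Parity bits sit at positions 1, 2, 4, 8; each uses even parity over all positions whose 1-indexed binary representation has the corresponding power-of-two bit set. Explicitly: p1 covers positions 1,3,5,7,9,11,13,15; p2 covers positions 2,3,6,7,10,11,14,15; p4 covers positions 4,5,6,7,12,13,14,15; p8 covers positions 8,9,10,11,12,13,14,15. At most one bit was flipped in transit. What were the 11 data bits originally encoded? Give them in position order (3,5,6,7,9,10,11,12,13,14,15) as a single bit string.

s1: b1⊕b3⊕b5⊕b7⊕b9⊕b11⊕b13⊕b15 = 1⊕1⊕0⊕0⊕0⊕1⊕0⊕1 = 0
s2: b2⊕b3⊕b6⊕b7⊕b10⊕b11⊕b14⊕b15 = 1⊕1⊕0⊕0⊕1⊕1⊕1⊕1 = 0
s4: b4⊕b5⊕b6⊕b7⊕b12⊕b13⊕b14⊕b15 = 1⊕0⊕0⊕0⊕0⊕0⊕1⊕1 = 1
s8: b8⊕b9⊕b10⊕b11⊕b12⊕b13⊕b14⊕b15 = 0⊕0⊕1⊕1⊕0⊕0⊕1⊕1 = 0
Syndrome (s8...s1) = 0100 → position 4.
Flip bit 4: corrected codeword = 111000000110011
Data bits at positions 3,5,6,7,9,10,11,12,13,14,15: 10000110011

10000110011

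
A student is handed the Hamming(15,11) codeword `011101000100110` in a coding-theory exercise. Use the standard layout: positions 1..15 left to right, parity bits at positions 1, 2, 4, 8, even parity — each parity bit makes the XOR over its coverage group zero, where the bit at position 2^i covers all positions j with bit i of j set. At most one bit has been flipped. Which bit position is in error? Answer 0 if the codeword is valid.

s1: b1⊕b3⊕b5⊕b7⊕b9⊕b11⊕b13⊕b15 = 0⊕1⊕0⊕0⊕0⊕0⊕1⊕0 = 0
s2: b2⊕b3⊕b6⊕b7⊕b10⊕b11⊕b14⊕b15 = 1⊕1⊕1⊕0⊕1⊕0⊕1⊕0 = 1
s4: b4⊕b5⊕b6⊕b7⊕b12⊕b13⊕b14⊕b15 = 1⊕0⊕1⊕0⊕0⊕1⊕1⊕0 = 0
s8: b8⊕b9⊕b10⊕b11⊕b12⊕b13⊕b14⊕b15 = 0⊕0⊕1⊕0⊕0⊕1⊕1⊕0 = 1
Syndrome (s8...s1) = 1010 → position 10.

10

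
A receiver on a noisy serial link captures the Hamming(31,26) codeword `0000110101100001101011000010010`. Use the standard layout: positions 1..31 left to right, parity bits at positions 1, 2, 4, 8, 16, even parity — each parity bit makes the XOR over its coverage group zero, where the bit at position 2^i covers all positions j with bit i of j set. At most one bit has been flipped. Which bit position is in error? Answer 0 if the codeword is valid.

30

s1: b1⊕b3⊕b5⊕b7⊕b9⊕b11⊕b13⊕b15⊕b17⊕b19⊕b21⊕b23⊕b25⊕b27⊕b29⊕b31 = 0⊕0⊕1⊕0⊕0⊕1⊕0⊕0⊕1⊕1⊕1⊕0⊕0⊕1⊕0⊕0 = 0
s2: b2⊕b3⊕b6⊕b7⊕b10⊕b11⊕b14⊕b15⊕b18⊕b19⊕b22⊕b23⊕b26⊕b27⊕b30⊕b31 = 0⊕0⊕1⊕0⊕1⊕1⊕0⊕0⊕0⊕1⊕1⊕0⊕0⊕1⊕1⊕0 = 1
s4: b4⊕b5⊕b6⊕b7⊕b12⊕b13⊕b14⊕b15⊕b20⊕b21⊕b22⊕b23⊕b28⊕b29⊕b30⊕b31 = 0⊕1⊕1⊕0⊕0⊕0⊕0⊕0⊕0⊕1⊕1⊕0⊕0⊕0⊕1⊕0 = 1
s8: b8⊕b9⊕b10⊕b11⊕b12⊕b13⊕b14⊕b15⊕b24⊕b25⊕b26⊕b27⊕b28⊕b29⊕b30⊕b31 = 1⊕0⊕1⊕1⊕0⊕0⊕0⊕0⊕0⊕0⊕0⊕1⊕0⊕0⊕1⊕0 = 1
s16: b16⊕b17⊕b18⊕b19⊕b20⊕b21⊕b22⊕b23⊕b24⊕b25⊕b26⊕b27⊕b28⊕b29⊕b30⊕b31 = 1⊕1⊕0⊕1⊕0⊕1⊕1⊕0⊕0⊕0⊕0⊕1⊕0⊕0⊕1⊕0 = 1
Syndrome (s16...s1) = 11110 → position 30.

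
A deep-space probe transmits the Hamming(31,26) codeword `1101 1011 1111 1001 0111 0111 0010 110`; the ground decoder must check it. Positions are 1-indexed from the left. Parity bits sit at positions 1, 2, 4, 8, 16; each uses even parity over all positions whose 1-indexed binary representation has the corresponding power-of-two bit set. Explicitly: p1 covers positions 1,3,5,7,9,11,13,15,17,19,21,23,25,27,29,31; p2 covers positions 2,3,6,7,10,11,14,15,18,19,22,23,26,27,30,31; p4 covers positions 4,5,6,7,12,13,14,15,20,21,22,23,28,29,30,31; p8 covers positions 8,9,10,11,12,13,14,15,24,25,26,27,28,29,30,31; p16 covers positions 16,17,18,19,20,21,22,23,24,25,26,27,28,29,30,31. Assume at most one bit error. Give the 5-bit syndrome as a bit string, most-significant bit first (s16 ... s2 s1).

s1: b1⊕b3⊕b5⊕b7⊕b9⊕b11⊕b13⊕b15⊕b17⊕b19⊕b21⊕b23⊕b25⊕b27⊕b29⊕b31 = 1⊕0⊕1⊕1⊕1⊕1⊕1⊕0⊕0⊕1⊕0⊕1⊕0⊕1⊕1⊕0 = 0
s2: b2⊕b3⊕b6⊕b7⊕b10⊕b11⊕b14⊕b15⊕b18⊕b19⊕b22⊕b23⊕b26⊕b27⊕b30⊕b31 = 1⊕0⊕0⊕1⊕1⊕1⊕0⊕0⊕1⊕1⊕1⊕1⊕0⊕1⊕1⊕0 = 0
s4: b4⊕b5⊕b6⊕b7⊕b12⊕b13⊕b14⊕b15⊕b20⊕b21⊕b22⊕b23⊕b28⊕b29⊕b30⊕b31 = 1⊕1⊕0⊕1⊕1⊕1⊕0⊕0⊕1⊕0⊕1⊕1⊕0⊕1⊕1⊕0 = 0
s8: b8⊕b9⊕b10⊕b11⊕b12⊕b13⊕b14⊕b15⊕b24⊕b25⊕b26⊕b27⊕b28⊕b29⊕b30⊕b31 = 1⊕1⊕1⊕1⊕1⊕1⊕0⊕0⊕1⊕0⊕0⊕1⊕0⊕1⊕1⊕0 = 0
s16: b16⊕b17⊕b18⊕b19⊕b20⊕b21⊕b22⊕b23⊕b24⊕b25⊕b26⊕b27⊕b28⊕b29⊕b30⊕b31 = 1⊕0⊕1⊕1⊕1⊕0⊕1⊕1⊕1⊕0⊕0⊕1⊕0⊕1⊕1⊕0 = 0
Syndrome (s16...s1) = 00000 → position 0 (no error).

00000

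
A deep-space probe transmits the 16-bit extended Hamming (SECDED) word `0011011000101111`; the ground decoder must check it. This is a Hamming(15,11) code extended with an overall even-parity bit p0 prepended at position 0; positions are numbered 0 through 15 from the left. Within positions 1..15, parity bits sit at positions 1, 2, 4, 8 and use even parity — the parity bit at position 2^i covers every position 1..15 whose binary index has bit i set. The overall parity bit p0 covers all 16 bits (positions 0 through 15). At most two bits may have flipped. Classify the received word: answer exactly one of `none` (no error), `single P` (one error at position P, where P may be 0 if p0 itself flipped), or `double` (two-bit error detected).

single 8

s1: b1⊕b3⊕b5⊕b7⊕b9⊕b11⊕b13⊕b15 = 0⊕1⊕1⊕0⊕0⊕0⊕1⊕1 = 0
s2: b2⊕b3⊕b6⊕b7⊕b10⊕b11⊕b14⊕b15 = 1⊕1⊕1⊕0⊕1⊕0⊕1⊕1 = 0
s4: b4⊕b5⊕b6⊕b7⊕b12⊕b13⊕b14⊕b15 = 0⊕1⊕1⊕0⊕1⊕1⊕1⊕1 = 0
s8: b8⊕b9⊕b10⊕b11⊕b12⊕b13⊕b14⊕b15 = 0⊕0⊕1⊕0⊕1⊕1⊕1⊕1 = 1
Syndrome (s8...s1) = 1000 → position 8.
Overall parity (XOR of all 16 bits, including p0): 0⊕0⊕1⊕1⊕0⊕1⊕1⊕0⊕0⊕0⊕1⊕0⊕1⊕1⊕1⊕1 = 1
Overall=1, syndrome position=8 → single-bit error at position 8.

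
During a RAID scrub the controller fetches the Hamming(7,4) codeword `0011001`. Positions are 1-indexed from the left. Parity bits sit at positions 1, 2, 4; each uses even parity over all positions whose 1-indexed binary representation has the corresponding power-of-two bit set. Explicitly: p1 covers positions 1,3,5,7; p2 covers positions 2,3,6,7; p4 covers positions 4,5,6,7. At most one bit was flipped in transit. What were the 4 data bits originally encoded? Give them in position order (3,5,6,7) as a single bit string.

1001

s1: b1⊕b3⊕b5⊕b7 = 0⊕1⊕0⊕1 = 0
s2: b2⊕b3⊕b6⊕b7 = 0⊕1⊕0⊕1 = 0
s4: b4⊕b5⊕b6⊕b7 = 1⊕0⊕0⊕1 = 0
Syndrome (s4...s1) = 000 → position 0 (no error).
No correction needed.
Data bits at positions 3,5,6,7: 1001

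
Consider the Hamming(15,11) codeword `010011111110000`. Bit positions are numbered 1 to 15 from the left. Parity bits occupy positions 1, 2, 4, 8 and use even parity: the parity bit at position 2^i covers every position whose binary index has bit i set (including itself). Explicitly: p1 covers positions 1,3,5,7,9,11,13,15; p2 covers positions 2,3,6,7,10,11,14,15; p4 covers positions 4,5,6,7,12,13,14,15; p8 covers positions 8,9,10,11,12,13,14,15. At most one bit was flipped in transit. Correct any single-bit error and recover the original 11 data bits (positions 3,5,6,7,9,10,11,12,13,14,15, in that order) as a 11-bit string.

01011110000

s1: b1⊕b3⊕b5⊕b7⊕b9⊕b11⊕b13⊕b15 = 0⊕0⊕1⊕1⊕1⊕1⊕0⊕0 = 0
s2: b2⊕b3⊕b6⊕b7⊕b10⊕b11⊕b14⊕b15 = 1⊕0⊕1⊕1⊕1⊕1⊕0⊕0 = 1
s4: b4⊕b5⊕b6⊕b7⊕b12⊕b13⊕b14⊕b15 = 0⊕1⊕1⊕1⊕0⊕0⊕0⊕0 = 1
s8: b8⊕b9⊕b10⊕b11⊕b12⊕b13⊕b14⊕b15 = 1⊕1⊕1⊕1⊕0⊕0⊕0⊕0 = 0
Syndrome (s8...s1) = 0110 → position 6.
Flip bit 6: corrected codeword = 010010111110000
Data bits at positions 3,5,6,7,9,10,11,12,13,14,15: 01011110000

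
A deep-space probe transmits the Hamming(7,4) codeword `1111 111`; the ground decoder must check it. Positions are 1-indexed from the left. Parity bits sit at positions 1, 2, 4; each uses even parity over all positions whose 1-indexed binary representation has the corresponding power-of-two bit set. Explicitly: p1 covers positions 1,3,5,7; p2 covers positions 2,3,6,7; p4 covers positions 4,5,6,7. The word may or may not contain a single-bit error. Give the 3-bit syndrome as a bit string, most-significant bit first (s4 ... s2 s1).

000

s1: b1⊕b3⊕b5⊕b7 = 1⊕1⊕1⊕1 = 0
s2: b2⊕b3⊕b6⊕b7 = 1⊕1⊕1⊕1 = 0
s4: b4⊕b5⊕b6⊕b7 = 1⊕1⊕1⊕1 = 0
Syndrome (s4...s1) = 000 → position 0 (no error).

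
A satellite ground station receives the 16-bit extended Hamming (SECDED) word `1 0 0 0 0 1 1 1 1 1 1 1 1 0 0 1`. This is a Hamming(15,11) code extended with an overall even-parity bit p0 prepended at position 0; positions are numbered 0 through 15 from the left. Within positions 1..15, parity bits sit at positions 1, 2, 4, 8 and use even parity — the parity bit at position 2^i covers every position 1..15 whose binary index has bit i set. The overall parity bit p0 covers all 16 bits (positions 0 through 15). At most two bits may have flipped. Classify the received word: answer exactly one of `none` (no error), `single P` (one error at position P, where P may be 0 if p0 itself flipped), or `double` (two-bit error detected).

s1: b1⊕b3⊕b5⊕b7⊕b9⊕b11⊕b13⊕b15 = 0⊕0⊕1⊕1⊕1⊕1⊕0⊕1 = 1
s2: b2⊕b3⊕b6⊕b7⊕b10⊕b11⊕b14⊕b15 = 0⊕0⊕1⊕1⊕1⊕1⊕0⊕1 = 1
s4: b4⊕b5⊕b6⊕b7⊕b12⊕b13⊕b14⊕b15 = 0⊕1⊕1⊕1⊕1⊕0⊕0⊕1 = 1
s8: b8⊕b9⊕b10⊕b11⊕b12⊕b13⊕b14⊕b15 = 1⊕1⊕1⊕1⊕1⊕0⊕0⊕1 = 0
Syndrome (s8...s1) = 0111 → position 7.
Overall parity (XOR of all 16 bits, including p0): 1⊕0⊕0⊕0⊕0⊕1⊕1⊕1⊕1⊕1⊕1⊕1⊕1⊕0⊕0⊕1 = 0
Overall=0, syndrome position=7 → double-bit error detected (uncorrectable).

double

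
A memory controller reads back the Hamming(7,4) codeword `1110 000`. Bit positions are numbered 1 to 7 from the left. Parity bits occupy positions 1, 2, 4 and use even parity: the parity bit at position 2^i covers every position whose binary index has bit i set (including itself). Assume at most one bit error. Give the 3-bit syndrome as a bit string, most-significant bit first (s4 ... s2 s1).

000

s1: b1⊕b3⊕b5⊕b7 = 1⊕1⊕0⊕0 = 0
s2: b2⊕b3⊕b6⊕b7 = 1⊕1⊕0⊕0 = 0
s4: b4⊕b5⊕b6⊕b7 = 0⊕0⊕0⊕0 = 0
Syndrome (s4...s1) = 000 → position 0 (no error).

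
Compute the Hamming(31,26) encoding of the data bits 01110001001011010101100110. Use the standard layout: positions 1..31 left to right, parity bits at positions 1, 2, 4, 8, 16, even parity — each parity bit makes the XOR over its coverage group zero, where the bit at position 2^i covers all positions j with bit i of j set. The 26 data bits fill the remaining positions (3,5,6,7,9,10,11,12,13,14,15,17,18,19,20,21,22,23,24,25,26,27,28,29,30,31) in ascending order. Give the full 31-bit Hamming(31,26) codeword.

Place data bits at non-power-of-two positions: b3=0, b5=1, b6=1, b7=1, b9=0, b10=0, b11=0, b12=1, b13=0, b14=0, b15=1, b17=0, b18=1, b19=1, b20=0, b21=1, b22=0, b23=1, b24=0, b25=1, b26=1, b27=0, b28=0, b29=1, b30=1, b31=0.
p1 = XOR of data positions {3,5,7,9,11,13,15,17,19,21,23,25,27,29,31} = 0⊕1⊕1⊕0⊕0⊕0⊕1⊕0⊕1⊕1⊕1⊕1⊕0⊕1⊕0 = 0
p2 = XOR of data positions {3,6,7,10,11,14,15,18,19,22,23,26,27,30,31} = 0⊕1⊕1⊕0⊕0⊕0⊕1⊕1⊕1⊕0⊕1⊕1⊕0⊕1⊕0 = 0
p4 = XOR of data positions {5,6,7,12,13,14,15,20,21,22,23,28,29,30,31} = 1⊕1⊕1⊕1⊕0⊕0⊕1⊕0⊕1⊕0⊕1⊕0⊕1⊕1⊕0 = 1
p8 = XOR of data positions {9,10,11,12,13,14,15,24,25,26,27,28,29,30,31} = 0⊕0⊕0⊕1⊕0⊕0⊕1⊕0⊕1⊕1⊕0⊕0⊕1⊕1⊕0 = 0
p16 = XOR of data positions {17,18,19,20,21,22,23,24,25,26,27,28,29,30,31} = 0⊕1⊕1⊕0⊕1⊕0⊕1⊕0⊕1⊕1⊕0⊕0⊕1⊕1⊕0 = 0
Codeword b1..b31 = 0001111000010010011010101100110

0001111000010010011010101100110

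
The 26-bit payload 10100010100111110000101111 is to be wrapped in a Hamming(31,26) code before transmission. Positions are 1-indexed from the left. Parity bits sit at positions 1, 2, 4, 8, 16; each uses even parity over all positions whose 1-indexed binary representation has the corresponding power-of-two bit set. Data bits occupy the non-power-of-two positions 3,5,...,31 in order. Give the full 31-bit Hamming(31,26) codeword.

Place data bits at non-power-of-two positions: b3=1, b5=0, b6=1, b7=0, b9=0, b10=0, b11=1, b12=0, b13=1, b14=0, b15=0, b17=1, b18=1, b19=1, b20=1, b21=1, b22=0, b23=0, b24=0, b25=0, b26=1, b27=0, b28=1, b29=1, b30=1, b31=1.
p1 = XOR of data positions {3,5,7,9,11,13,15,17,19,21,23,25,27,29,31} = 1⊕0⊕0⊕0⊕1⊕1⊕0⊕1⊕1⊕1⊕0⊕0⊕0⊕1⊕1 = 0
p2 = XOR of data positions {3,6,7,10,11,14,15,18,19,22,23,26,27,30,31} = 1⊕1⊕0⊕0⊕1⊕0⊕0⊕1⊕1⊕0⊕0⊕1⊕0⊕1⊕1 = 0
p4 = XOR of data positions {5,6,7,12,13,14,15,20,21,22,23,28,29,30,31} = 0⊕1⊕0⊕0⊕1⊕0⊕0⊕1⊕1⊕0⊕0⊕1⊕1⊕1⊕1 = 0
p8 = XOR of data positions {9,10,11,12,13,14,15,24,25,26,27,28,29,30,31} = 0⊕0⊕1⊕0⊕1⊕0⊕0⊕0⊕0⊕1⊕0⊕1⊕1⊕1⊕1 = 1
p16 = XOR of data positions {17,18,19,20,21,22,23,24,25,26,27,28,29,30,31} = 1⊕1⊕1⊕1⊕1⊕0⊕0⊕0⊕0⊕1⊕0⊕1⊕1⊕1⊕1 = 0
Codeword b1..b31 = 0010010100101000111110000101111

0010010100101000111110000101111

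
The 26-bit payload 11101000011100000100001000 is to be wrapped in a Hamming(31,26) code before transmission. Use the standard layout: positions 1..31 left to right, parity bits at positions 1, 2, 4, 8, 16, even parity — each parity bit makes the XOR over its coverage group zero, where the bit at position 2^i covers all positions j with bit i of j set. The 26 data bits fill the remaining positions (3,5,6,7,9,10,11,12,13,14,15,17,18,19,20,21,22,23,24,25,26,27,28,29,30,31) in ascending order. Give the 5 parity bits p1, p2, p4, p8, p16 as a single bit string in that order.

Place data bits at non-power-of-two positions: b3=1, b5=1, b6=1, b7=0, b9=1, b10=0, b11=0, b12=0, b13=0, b14=1, b15=1, b17=1, b18=0, b19=0, b20=0, b21=0, b22=0, b23=1, b24=0, b25=0, b26=0, b27=0, b28=1, b29=0, b30=0, b31=0.
p1 = XOR of data positions {3,5,7,9,11,13,15,17,19,21,23,25,27,29,31} = 1⊕1⊕0⊕1⊕0⊕0⊕1⊕1⊕0⊕0⊕1⊕0⊕0⊕0⊕0 = 0
p2 = XOR of data positions {3,6,7,10,11,14,15,18,19,22,23,26,27,30,31} = 1⊕1⊕0⊕0⊕0⊕1⊕1⊕0⊕0⊕0⊕1⊕0⊕0⊕0⊕0 = 1
p4 = XOR of data positions {5,6,7,12,13,14,15,20,21,22,23,28,29,30,31} = 1⊕1⊕0⊕0⊕0⊕1⊕1⊕0⊕0⊕0⊕1⊕1⊕0⊕0⊕0 = 0
p8 = XOR of data positions {9,10,11,12,13,14,15,24,25,26,27,28,29,30,31} = 1⊕0⊕0⊕0⊕0⊕1⊕1⊕0⊕0⊕0⊕0⊕1⊕0⊕0⊕0 = 0
p16 = XOR of data positions {17,18,19,20,21,22,23,24,25,26,27,28,29,30,31} = 1⊕0⊕0⊕0⊕0⊕0⊕1⊕0⊕0⊕0⊕0⊕1⊕0⊕0⊕0 = 1
Parity bits p1,p2,p4,p8,p16 = 01001

01001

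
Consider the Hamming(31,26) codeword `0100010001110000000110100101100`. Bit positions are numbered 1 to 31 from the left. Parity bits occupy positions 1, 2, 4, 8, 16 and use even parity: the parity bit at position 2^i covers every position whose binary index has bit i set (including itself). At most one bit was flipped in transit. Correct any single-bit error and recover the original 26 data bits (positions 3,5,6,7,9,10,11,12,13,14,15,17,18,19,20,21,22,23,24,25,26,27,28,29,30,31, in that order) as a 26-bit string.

s1: b1⊕b3⊕b5⊕b7⊕b9⊕b11⊕b13⊕b15⊕b17⊕b19⊕b21⊕b23⊕b25⊕b27⊕b29⊕b31 = 0⊕0⊕0⊕0⊕0⊕1⊕0⊕0⊕0⊕0⊕1⊕1⊕0⊕0⊕1⊕0 = 0
s2: b2⊕b3⊕b6⊕b7⊕b10⊕b11⊕b14⊕b15⊕b18⊕b19⊕b22⊕b23⊕b26⊕b27⊕b30⊕b31 = 1⊕0⊕1⊕0⊕1⊕1⊕0⊕0⊕0⊕0⊕0⊕1⊕1⊕0⊕0⊕0 = 0
s4: b4⊕b5⊕b6⊕b7⊕b12⊕b13⊕b14⊕b15⊕b20⊕b21⊕b22⊕b23⊕b28⊕b29⊕b30⊕b31 = 0⊕0⊕1⊕0⊕1⊕0⊕0⊕0⊕1⊕1⊕0⊕1⊕1⊕1⊕0⊕0 = 1
s8: b8⊕b9⊕b10⊕b11⊕b12⊕b13⊕b14⊕b15⊕b24⊕b25⊕b26⊕b27⊕b28⊕b29⊕b30⊕b31 = 0⊕0⊕1⊕1⊕1⊕0⊕0⊕0⊕0⊕0⊕1⊕0⊕1⊕1⊕0⊕0 = 0
s16: b16⊕b17⊕b18⊕b19⊕b20⊕b21⊕b22⊕b23⊕b24⊕b25⊕b26⊕b27⊕b28⊕b29⊕b30⊕b31 = 0⊕0⊕0⊕0⊕1⊕1⊕0⊕1⊕0⊕0⊕1⊕0⊕1⊕1⊕0⊕0 = 0
Syndrome (s16...s1) = 00100 → position 4.
Flip bit 4: corrected codeword = 0101010001110000000110100101100
Data bits at positions 3,5,6,7,9,10,11,12,13,14,15,17,18,19,20,21,22,23,24,25,26,27,28,29,30,31: 00100111000000110100101100

00100111000000110100101100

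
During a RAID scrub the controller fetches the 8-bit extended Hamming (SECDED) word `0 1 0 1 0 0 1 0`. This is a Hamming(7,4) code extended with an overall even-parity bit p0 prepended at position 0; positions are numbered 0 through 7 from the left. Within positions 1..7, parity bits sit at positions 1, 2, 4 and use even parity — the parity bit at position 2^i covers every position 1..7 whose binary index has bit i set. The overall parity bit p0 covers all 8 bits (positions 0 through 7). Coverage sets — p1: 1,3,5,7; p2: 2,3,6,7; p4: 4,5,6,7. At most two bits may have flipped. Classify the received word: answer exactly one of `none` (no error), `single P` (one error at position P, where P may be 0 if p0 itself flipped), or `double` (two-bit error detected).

single 4

s1: b1⊕b3⊕b5⊕b7 = 1⊕1⊕0⊕0 = 0
s2: b2⊕b3⊕b6⊕b7 = 0⊕1⊕1⊕0 = 0
s4: b4⊕b5⊕b6⊕b7 = 0⊕0⊕1⊕0 = 1
Syndrome (s4...s1) = 100 → position 4.
Overall parity (XOR of all 8 bits, including p0): 0⊕1⊕0⊕1⊕0⊕0⊕1⊕0 = 1
Overall=1, syndrome position=4 → single-bit error at position 4.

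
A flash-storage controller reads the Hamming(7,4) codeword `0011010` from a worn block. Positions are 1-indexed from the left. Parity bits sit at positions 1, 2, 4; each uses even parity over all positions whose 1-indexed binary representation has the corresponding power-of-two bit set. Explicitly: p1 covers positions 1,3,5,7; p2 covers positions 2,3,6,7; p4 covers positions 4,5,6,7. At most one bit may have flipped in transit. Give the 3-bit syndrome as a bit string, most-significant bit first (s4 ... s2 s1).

s1: b1⊕b3⊕b5⊕b7 = 0⊕1⊕0⊕0 = 1
s2: b2⊕b3⊕b6⊕b7 = 0⊕1⊕1⊕0 = 0
s4: b4⊕b5⊕b6⊕b7 = 1⊕0⊕1⊕0 = 0
Syndrome (s4...s1) = 001 → position 1.

001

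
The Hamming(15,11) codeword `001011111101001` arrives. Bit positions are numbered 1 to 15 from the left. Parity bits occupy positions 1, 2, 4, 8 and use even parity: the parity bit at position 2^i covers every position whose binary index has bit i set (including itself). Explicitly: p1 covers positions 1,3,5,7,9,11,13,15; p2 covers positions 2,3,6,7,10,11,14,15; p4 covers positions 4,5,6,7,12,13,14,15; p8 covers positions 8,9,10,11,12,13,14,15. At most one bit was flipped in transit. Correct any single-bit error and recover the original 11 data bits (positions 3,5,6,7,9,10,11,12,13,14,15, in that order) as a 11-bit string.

s1: b1⊕b3⊕b5⊕b7⊕b9⊕b11⊕b13⊕b15 = 0⊕1⊕1⊕1⊕1⊕0⊕0⊕1 = 1
s2: b2⊕b3⊕b6⊕b7⊕b10⊕b11⊕b14⊕b15 = 0⊕1⊕1⊕1⊕1⊕0⊕0⊕1 = 1
s4: b4⊕b5⊕b6⊕b7⊕b12⊕b13⊕b14⊕b15 = 0⊕1⊕1⊕1⊕1⊕0⊕0⊕1 = 1
s8: b8⊕b9⊕b10⊕b11⊕b12⊕b13⊕b14⊕b15 = 1⊕1⊕1⊕0⊕1⊕0⊕0⊕1 = 1
Syndrome (s8...s1) = 1111 → position 15.
Flip bit 15: corrected codeword = 001011111101000
Data bits at positions 3,5,6,7,9,10,11,12,13,14,15: 11111101000

11111101000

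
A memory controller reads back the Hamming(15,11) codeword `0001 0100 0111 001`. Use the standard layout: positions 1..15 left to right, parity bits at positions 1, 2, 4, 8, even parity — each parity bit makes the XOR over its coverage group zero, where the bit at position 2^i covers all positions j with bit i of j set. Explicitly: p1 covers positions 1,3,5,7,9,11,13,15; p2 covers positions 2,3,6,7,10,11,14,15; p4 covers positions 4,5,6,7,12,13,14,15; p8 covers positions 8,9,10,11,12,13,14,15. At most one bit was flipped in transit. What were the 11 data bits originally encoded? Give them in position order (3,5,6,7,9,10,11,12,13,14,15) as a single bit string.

s1: b1⊕b3⊕b5⊕b7⊕b9⊕b11⊕b13⊕b15 = 0⊕0⊕0⊕0⊕0⊕1⊕0⊕1 = 0
s2: b2⊕b3⊕b6⊕b7⊕b10⊕b11⊕b14⊕b15 = 0⊕0⊕1⊕0⊕1⊕1⊕0⊕1 = 0
s4: b4⊕b5⊕b6⊕b7⊕b12⊕b13⊕b14⊕b15 = 1⊕0⊕1⊕0⊕1⊕0⊕0⊕1 = 0
s8: b8⊕b9⊕b10⊕b11⊕b12⊕b13⊕b14⊕b15 = 0⊕0⊕1⊕1⊕1⊕0⊕0⊕1 = 0
Syndrome (s8...s1) = 0000 → position 0 (no error).
No correction needed.
Data bits at positions 3,5,6,7,9,10,11,12,13,14,15: 00100111001

00100111001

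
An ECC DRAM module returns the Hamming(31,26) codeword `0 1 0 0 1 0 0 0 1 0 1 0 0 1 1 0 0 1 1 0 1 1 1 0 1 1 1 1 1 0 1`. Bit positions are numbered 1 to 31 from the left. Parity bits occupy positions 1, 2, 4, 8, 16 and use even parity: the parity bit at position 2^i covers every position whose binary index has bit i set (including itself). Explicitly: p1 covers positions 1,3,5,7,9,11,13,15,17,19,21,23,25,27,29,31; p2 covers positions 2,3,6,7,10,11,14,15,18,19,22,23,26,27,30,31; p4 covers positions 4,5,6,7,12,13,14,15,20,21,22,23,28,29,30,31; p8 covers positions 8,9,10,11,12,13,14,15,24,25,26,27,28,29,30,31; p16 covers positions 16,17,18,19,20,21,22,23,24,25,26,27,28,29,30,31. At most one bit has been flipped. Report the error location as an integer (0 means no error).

s1: b1⊕b3⊕b5⊕b7⊕b9⊕b11⊕b13⊕b15⊕b17⊕b19⊕b21⊕b23⊕b25⊕b27⊕b29⊕b31 = 0⊕0⊕1⊕0⊕1⊕1⊕0⊕1⊕0⊕1⊕1⊕1⊕1⊕1⊕1⊕1 = 1
s2: b2⊕b3⊕b6⊕b7⊕b10⊕b11⊕b14⊕b15⊕b18⊕b19⊕b22⊕b23⊕b26⊕b27⊕b30⊕b31 = 1⊕0⊕0⊕0⊕0⊕1⊕1⊕1⊕1⊕1⊕1⊕1⊕1⊕1⊕0⊕1 = 1
s4: b4⊕b5⊕b6⊕b7⊕b12⊕b13⊕b14⊕b15⊕b20⊕b21⊕b22⊕b23⊕b28⊕b29⊕b30⊕b31 = 0⊕1⊕0⊕0⊕0⊕0⊕1⊕1⊕0⊕1⊕1⊕1⊕1⊕1⊕0⊕1 = 1
s8: b8⊕b9⊕b10⊕b11⊕b12⊕b13⊕b14⊕b15⊕b24⊕b25⊕b26⊕b27⊕b28⊕b29⊕b30⊕b31 = 0⊕1⊕0⊕1⊕0⊕0⊕1⊕1⊕0⊕1⊕1⊕1⊕1⊕1⊕0⊕1 = 0
s16: b16⊕b17⊕b18⊕b19⊕b20⊕b21⊕b22⊕b23⊕b24⊕b25⊕b26⊕b27⊕b28⊕b29⊕b30⊕b31 = 0⊕0⊕1⊕1⊕0⊕1⊕1⊕1⊕0⊕1⊕1⊕1⊕1⊕1⊕0⊕1 = 1
Syndrome (s16...s1) = 10111 → position 23.

23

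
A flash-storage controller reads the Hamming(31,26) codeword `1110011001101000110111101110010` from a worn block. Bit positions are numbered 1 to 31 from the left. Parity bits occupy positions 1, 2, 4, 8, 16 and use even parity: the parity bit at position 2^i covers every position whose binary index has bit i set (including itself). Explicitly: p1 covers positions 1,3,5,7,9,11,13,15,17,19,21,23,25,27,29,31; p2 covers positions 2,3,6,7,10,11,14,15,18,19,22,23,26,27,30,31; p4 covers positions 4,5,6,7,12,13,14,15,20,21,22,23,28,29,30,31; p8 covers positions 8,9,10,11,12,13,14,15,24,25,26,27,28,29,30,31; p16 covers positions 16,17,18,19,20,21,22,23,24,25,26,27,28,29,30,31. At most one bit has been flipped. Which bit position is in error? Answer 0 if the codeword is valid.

8

s1: b1⊕b3⊕b5⊕b7⊕b9⊕b11⊕b13⊕b15⊕b17⊕b19⊕b21⊕b23⊕b25⊕b27⊕b29⊕b31 = 1⊕1⊕0⊕1⊕0⊕1⊕1⊕0⊕1⊕0⊕1⊕1⊕1⊕1⊕0⊕0 = 0
s2: b2⊕b3⊕b6⊕b7⊕b10⊕b11⊕b14⊕b15⊕b18⊕b19⊕b22⊕b23⊕b26⊕b27⊕b30⊕b31 = 1⊕1⊕1⊕1⊕1⊕1⊕0⊕0⊕1⊕0⊕1⊕1⊕1⊕1⊕1⊕0 = 0
s4: b4⊕b5⊕b6⊕b7⊕b12⊕b13⊕b14⊕b15⊕b20⊕b21⊕b22⊕b23⊕b28⊕b29⊕b30⊕b31 = 0⊕0⊕1⊕1⊕0⊕1⊕0⊕0⊕1⊕1⊕1⊕1⊕0⊕0⊕1⊕0 = 0
s8: b8⊕b9⊕b10⊕b11⊕b12⊕b13⊕b14⊕b15⊕b24⊕b25⊕b26⊕b27⊕b28⊕b29⊕b30⊕b31 = 0⊕0⊕1⊕1⊕0⊕1⊕0⊕0⊕0⊕1⊕1⊕1⊕0⊕0⊕1⊕0 = 1
s16: b16⊕b17⊕b18⊕b19⊕b20⊕b21⊕b22⊕b23⊕b24⊕b25⊕b26⊕b27⊕b28⊕b29⊕b30⊕b31 = 0⊕1⊕1⊕0⊕1⊕1⊕1⊕1⊕0⊕1⊕1⊕1⊕0⊕0⊕1⊕0 = 0
Syndrome (s16...s1) = 01000 → position 8.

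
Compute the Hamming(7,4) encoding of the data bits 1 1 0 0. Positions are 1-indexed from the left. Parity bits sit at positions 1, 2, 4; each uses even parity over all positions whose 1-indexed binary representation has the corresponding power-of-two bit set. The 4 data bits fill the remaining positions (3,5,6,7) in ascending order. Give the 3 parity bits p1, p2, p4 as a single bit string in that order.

011

Place data bits at non-power-of-two positions: b3=1, b5=1, b6=0, b7=0.
p1 = XOR of data positions {3,5,7} = 1⊕1⊕0 = 0
p2 = XOR of data positions {3,6,7} = 1⊕0⊕0 = 1
p4 = XOR of data positions {5,6,7} = 1⊕0⊕0 = 1
Parity bits p1,p2,p4 = 011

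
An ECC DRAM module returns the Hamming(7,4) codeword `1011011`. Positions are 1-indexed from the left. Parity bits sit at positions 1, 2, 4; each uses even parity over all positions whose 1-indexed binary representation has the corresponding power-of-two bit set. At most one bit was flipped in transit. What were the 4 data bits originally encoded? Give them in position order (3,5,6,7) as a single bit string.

s1: b1⊕b3⊕b5⊕b7 = 1⊕1⊕0⊕1 = 1
s2: b2⊕b3⊕b6⊕b7 = 0⊕1⊕1⊕1 = 1
s4: b4⊕b5⊕b6⊕b7 = 1⊕0⊕1⊕1 = 1
Syndrome (s4...s1) = 111 → position 7.
Flip bit 7: corrected codeword = 1011010
Data bits at positions 3,5,6,7: 1010

1010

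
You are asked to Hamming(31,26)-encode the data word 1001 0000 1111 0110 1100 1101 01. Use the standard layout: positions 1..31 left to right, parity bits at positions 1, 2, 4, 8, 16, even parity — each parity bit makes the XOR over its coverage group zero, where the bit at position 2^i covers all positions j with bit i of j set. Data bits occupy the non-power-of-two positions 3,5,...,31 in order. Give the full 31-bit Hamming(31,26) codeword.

0011001100001111101101100110101

Place data bits at non-power-of-two positions: b3=1, b5=0, b6=0, b7=1, b9=0, b10=0, b11=0, b12=0, b13=1, b14=1, b15=1, b17=1, b18=0, b19=1, b20=1, b21=0, b22=1, b23=1, b24=0, b25=0, b26=1, b27=1, b28=0, b29=1, b30=0, b31=1.
p1 = XOR of data positions {3,5,7,9,11,13,15,17,19,21,23,25,27,29,31} = 1⊕0⊕1⊕0⊕0⊕1⊕1⊕1⊕1⊕0⊕1⊕0⊕1⊕1⊕1 = 0
p2 = XOR of data positions {3,6,7,10,11,14,15,18,19,22,23,26,27,30,31} = 1⊕0⊕1⊕0⊕0⊕1⊕1⊕0⊕1⊕1⊕1⊕1⊕1⊕0⊕1 = 0
p4 = XOR of data positions {5,6,7,12,13,14,15,20,21,22,23,28,29,30,31} = 0⊕0⊕1⊕0⊕1⊕1⊕1⊕1⊕0⊕1⊕1⊕0⊕1⊕0⊕1 = 1
p8 = XOR of data positions {9,10,11,12,13,14,15,24,25,26,27,28,29,30,31} = 0⊕0⊕0⊕0⊕1⊕1⊕1⊕0⊕0⊕1⊕1⊕0⊕1⊕0⊕1 = 1
p16 = XOR of data positions {17,18,19,20,21,22,23,24,25,26,27,28,29,30,31} = 1⊕0⊕1⊕1⊕0⊕1⊕1⊕0⊕0⊕1⊕1⊕0⊕1⊕0⊕1 = 1
Codeword b1..b31 = 0011001100001111101101100110101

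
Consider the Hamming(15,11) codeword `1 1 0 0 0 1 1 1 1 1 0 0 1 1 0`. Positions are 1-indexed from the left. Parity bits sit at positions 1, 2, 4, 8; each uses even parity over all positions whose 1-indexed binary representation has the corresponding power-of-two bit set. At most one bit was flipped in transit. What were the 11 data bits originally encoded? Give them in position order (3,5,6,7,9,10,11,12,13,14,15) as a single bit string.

00111000110

s1: b1⊕b3⊕b5⊕b7⊕b9⊕b11⊕b13⊕b15 = 1⊕0⊕0⊕1⊕1⊕0⊕1⊕0 = 0
s2: b2⊕b3⊕b6⊕b7⊕b10⊕b11⊕b14⊕b15 = 1⊕0⊕1⊕1⊕1⊕0⊕1⊕0 = 1
s4: b4⊕b5⊕b6⊕b7⊕b12⊕b13⊕b14⊕b15 = 0⊕0⊕1⊕1⊕0⊕1⊕1⊕0 = 0
s8: b8⊕b9⊕b10⊕b11⊕b12⊕b13⊕b14⊕b15 = 1⊕1⊕1⊕0⊕0⊕1⊕1⊕0 = 1
Syndrome (s8...s1) = 1010 → position 10.
Flip bit 10: corrected codeword = 110001111000110
Data bits at positions 3,5,6,7,9,10,11,12,13,14,15: 00111000110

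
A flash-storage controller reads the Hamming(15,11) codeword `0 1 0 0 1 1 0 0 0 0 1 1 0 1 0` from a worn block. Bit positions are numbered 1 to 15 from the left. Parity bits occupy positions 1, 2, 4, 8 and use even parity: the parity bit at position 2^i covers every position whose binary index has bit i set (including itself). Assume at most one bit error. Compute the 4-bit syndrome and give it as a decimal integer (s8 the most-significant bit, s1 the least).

s1: b1⊕b3⊕b5⊕b7⊕b9⊕b11⊕b13⊕b15 = 0⊕0⊕1⊕0⊕0⊕1⊕0⊕0 = 0
s2: b2⊕b3⊕b6⊕b7⊕b10⊕b11⊕b14⊕b15 = 1⊕0⊕1⊕0⊕0⊕1⊕1⊕0 = 0
s4: b4⊕b5⊕b6⊕b7⊕b12⊕b13⊕b14⊕b15 = 0⊕1⊕1⊕0⊕1⊕0⊕1⊕0 = 0
s8: b8⊕b9⊕b10⊕b11⊕b12⊕b13⊕b14⊕b15 = 0⊕0⊕0⊕1⊕1⊕0⊕1⊕0 = 1
Syndrome (s8...s1) = 1000 → position 8.

8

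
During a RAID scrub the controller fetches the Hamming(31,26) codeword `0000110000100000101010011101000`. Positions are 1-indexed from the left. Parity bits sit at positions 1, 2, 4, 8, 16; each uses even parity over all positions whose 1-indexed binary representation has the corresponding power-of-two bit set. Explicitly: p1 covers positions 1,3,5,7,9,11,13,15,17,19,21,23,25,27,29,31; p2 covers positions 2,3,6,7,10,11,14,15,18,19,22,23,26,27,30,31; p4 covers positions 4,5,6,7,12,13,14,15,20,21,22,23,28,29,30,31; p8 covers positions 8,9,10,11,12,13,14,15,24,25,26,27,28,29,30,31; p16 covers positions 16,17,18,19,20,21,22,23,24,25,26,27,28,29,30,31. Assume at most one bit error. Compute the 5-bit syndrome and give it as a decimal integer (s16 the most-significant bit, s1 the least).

24

s1: b1⊕b3⊕b5⊕b7⊕b9⊕b11⊕b13⊕b15⊕b17⊕b19⊕b21⊕b23⊕b25⊕b27⊕b29⊕b31 = 0⊕0⊕1⊕0⊕0⊕1⊕0⊕0⊕1⊕1⊕1⊕0⊕1⊕0⊕0⊕0 = 0
s2: b2⊕b3⊕b6⊕b7⊕b10⊕b11⊕b14⊕b15⊕b18⊕b19⊕b22⊕b23⊕b26⊕b27⊕b30⊕b31 = 0⊕0⊕1⊕0⊕0⊕1⊕0⊕0⊕0⊕1⊕0⊕0⊕1⊕0⊕0⊕0 = 0
s4: b4⊕b5⊕b6⊕b7⊕b12⊕b13⊕b14⊕b15⊕b20⊕b21⊕b22⊕b23⊕b28⊕b29⊕b30⊕b31 = 0⊕1⊕1⊕0⊕0⊕0⊕0⊕0⊕0⊕1⊕0⊕0⊕1⊕0⊕0⊕0 = 0
s8: b8⊕b9⊕b10⊕b11⊕b12⊕b13⊕b14⊕b15⊕b24⊕b25⊕b26⊕b27⊕b28⊕b29⊕b30⊕b31 = 0⊕0⊕0⊕1⊕0⊕0⊕0⊕0⊕1⊕1⊕1⊕0⊕1⊕0⊕0⊕0 = 1
s16: b16⊕b17⊕b18⊕b19⊕b20⊕b21⊕b22⊕b23⊕b24⊕b25⊕b26⊕b27⊕b28⊕b29⊕b30⊕b31 = 0⊕1⊕0⊕1⊕0⊕1⊕0⊕0⊕1⊕1⊕1⊕0⊕1⊕0⊕0⊕0 = 1
Syndrome (s16...s1) = 11000 → position 24.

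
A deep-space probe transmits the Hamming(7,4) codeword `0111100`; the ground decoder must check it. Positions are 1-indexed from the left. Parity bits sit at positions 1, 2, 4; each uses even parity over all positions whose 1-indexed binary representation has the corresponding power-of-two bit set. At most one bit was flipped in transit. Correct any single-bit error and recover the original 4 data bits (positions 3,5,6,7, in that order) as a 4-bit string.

s1: b1⊕b3⊕b5⊕b7 = 0⊕1⊕1⊕0 = 0
s2: b2⊕b3⊕b6⊕b7 = 1⊕1⊕0⊕0 = 0
s4: b4⊕b5⊕b6⊕b7 = 1⊕1⊕0⊕0 = 0
Syndrome (s4...s1) = 000 → position 0 (no error).
No correction needed.
Data bits at positions 3,5,6,7: 1100

1100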